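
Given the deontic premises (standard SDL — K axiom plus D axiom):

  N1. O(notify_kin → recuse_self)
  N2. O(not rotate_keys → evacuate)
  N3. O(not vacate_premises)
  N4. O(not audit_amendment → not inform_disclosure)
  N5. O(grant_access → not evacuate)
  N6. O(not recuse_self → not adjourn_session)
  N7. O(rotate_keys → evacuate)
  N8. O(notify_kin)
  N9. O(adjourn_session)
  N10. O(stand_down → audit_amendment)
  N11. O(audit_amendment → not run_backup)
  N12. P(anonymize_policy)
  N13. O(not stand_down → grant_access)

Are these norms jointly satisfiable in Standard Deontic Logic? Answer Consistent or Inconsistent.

Premise 6 is O(not recuse_self → not adjourn_session), but O(not recuse_self) is not derivable from the premises, so it does not yield O(not adjourn_session).
So O(not adjourn_session) is not derivable, and the apparent clash with O(adjourn_session) does not arise.
A world satisfying every obligation exists (e.g. adjourn_session=true, anonymize_policy=false, audit_amendment=true, evacuate=true, grant_access=false, inform_disclosure=false, notify_kin=true, recuse_self=true, rotate_keys=false, run_backup=false, stand_down=true, vacate_premises=false); no atom is both obligatory and forbidden, so the set is consistent.

Consistent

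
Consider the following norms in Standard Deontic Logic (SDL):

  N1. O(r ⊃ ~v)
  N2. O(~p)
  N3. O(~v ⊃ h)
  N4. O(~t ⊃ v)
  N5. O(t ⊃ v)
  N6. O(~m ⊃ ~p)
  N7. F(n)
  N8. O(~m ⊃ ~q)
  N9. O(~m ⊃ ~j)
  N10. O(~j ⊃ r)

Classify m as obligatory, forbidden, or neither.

Obligatory

By case analysis on t: premise 5 gives O(t ⊃ v) and premise 4 gives O(~t ⊃ v), so O(v) either way.
Premise 1, O(r ⊃ ~v), contraposes to O(v ⊃ ~r); with O(v) we get O(~r).
Premise 10 is O(~j ⊃ r); contrapositively O(~r ⊃ j). Since O(~r) holds, K gives O(j).
Premise 9 is O(~m ⊃ ~j); contrapositively O(j ⊃ m). Since O(j) holds, K gives O(m).
Premises 2, 3, 6, 7, 8 do not contribute to this derivation.
Hence m is obligatory.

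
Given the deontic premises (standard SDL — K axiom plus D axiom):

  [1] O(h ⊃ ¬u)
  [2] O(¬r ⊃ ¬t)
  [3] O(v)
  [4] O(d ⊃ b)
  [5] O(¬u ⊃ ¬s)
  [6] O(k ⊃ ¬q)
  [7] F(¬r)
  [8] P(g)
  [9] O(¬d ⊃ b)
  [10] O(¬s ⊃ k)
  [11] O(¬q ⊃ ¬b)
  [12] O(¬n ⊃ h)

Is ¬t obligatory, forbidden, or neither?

Premise 2 is O(¬r ⊃ ¬t), but O(¬r) is not derivable from the premises, so it does not yield O(¬t).
No premise or chain of K-axiom applications forces O(¬t), and none forces O(t). So ¬t is neither obligatory nor forbidden under these norms.

Neither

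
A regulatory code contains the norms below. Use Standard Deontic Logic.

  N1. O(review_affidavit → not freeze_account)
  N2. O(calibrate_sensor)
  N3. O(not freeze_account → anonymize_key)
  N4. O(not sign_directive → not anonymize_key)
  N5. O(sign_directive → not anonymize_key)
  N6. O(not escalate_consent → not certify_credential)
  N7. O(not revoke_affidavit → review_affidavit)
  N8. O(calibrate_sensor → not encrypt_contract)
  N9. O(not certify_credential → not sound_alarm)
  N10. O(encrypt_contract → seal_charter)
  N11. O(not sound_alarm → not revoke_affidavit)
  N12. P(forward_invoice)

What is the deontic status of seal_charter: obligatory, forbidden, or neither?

Premise 10 is O(encrypt_contract → seal_charter), but O(encrypt_contract) is not derivable from the premises, so it does not yield O(seal_charter).
No premise or chain of K-axiom applications forces O(seal_charter), and none forces O(not seal_charter). So seal_charter is neither obligatory nor forbidden under these norms.

Neither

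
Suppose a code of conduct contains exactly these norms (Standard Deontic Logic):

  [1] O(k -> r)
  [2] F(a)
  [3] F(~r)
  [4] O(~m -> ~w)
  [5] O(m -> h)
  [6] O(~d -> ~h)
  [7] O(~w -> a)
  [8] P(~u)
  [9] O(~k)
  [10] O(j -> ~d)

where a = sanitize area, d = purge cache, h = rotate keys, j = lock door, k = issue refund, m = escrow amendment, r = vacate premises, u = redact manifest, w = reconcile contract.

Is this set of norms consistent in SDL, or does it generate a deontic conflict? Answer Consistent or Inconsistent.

Premise 1 is O(k -> r); even if O(r) held, inferring O(k) would be affirming the consequent — invalid.
So O(k) is not derivable, and the apparent clash with O(~k) does not arise.
A world satisfying every obligation exists (e.g. a=false, d=true, h=true, j=false, k=false, m=true, r=true, u=false, w=true); no atom is both obligatory and forbidden, so the set is consistent.

Consistent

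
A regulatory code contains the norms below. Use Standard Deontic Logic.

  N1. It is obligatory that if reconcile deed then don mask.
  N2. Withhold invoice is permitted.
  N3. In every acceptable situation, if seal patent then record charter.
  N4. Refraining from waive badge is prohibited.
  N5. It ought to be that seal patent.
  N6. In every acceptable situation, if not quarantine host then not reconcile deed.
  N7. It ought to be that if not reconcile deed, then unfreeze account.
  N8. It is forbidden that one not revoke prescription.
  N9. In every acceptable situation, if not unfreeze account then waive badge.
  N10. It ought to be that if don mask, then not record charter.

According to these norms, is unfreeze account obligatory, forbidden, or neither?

Obligatory

From premise 5 we have O(seal_patent).
Applying K to premise 3 (O(seal_patent → record_charter)) and O(seal_patent) yields O(record_charter).
The contrapositive of premise 10 (O(don_mask → ¬record_charter)) is O(record_charter → ¬don_mask), and O(record_charter) is already established, so O(¬don_mask).
Premise 1 is O(reconcile_deed → don_mask); contrapositively O(¬don_mask → ¬reconcile_deed). Since O(¬don_mask) holds, K gives O(¬reconcile_deed).
Premise 7 is O(¬reconcile_deed → unfreeze_account); since O(¬reconcile_deed), deontic closure gives O(unfreeze_account).
Premises 2, 4, 6, 8, 9 do not contribute to this derivation.
Hence unfreeze_account is obligatory.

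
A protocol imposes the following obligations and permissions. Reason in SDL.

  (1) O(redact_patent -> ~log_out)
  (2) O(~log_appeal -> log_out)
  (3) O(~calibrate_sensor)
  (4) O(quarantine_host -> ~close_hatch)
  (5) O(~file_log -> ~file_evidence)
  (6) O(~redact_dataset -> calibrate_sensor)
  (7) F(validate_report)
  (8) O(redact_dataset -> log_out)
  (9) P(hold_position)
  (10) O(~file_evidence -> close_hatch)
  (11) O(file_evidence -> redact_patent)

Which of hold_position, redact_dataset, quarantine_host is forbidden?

quarantine_host

From premise 3 we have O(~calibrate_sensor).
The contrapositive of premise 6 (O(~redact_dataset -> calibrate_sensor)) is O(~calibrate_sensor -> redact_dataset), and O(~calibrate_sensor) is already established, so O(redact_dataset).
From O(redact_dataset) and premise 8, O(redact_dataset -> log_out), we obtain O(log_out).
Premise 1 is O(redact_patent -> ~log_out); contrapositively O(log_out -> ~redact_patent). Since O(log_out) holds, K gives O(~redact_patent).
Premise 11, O(file_evidence -> redact_patent), contraposes to O(~redact_patent -> ~file_evidence); with O(~redact_patent) we get O(~file_evidence).
Premise 10 is O(~file_evidence -> close_hatch); since O(~file_evidence), deontic closure gives O(close_hatch).
The contrapositive of premise 4 (O(quarantine_host -> ~close_hatch)) is O(close_hatch -> ~quarantine_host), and O(close_hatch) is already established, so O(~quarantine_host).
So O(~quarantine_host) holds, i.e. quarantine_host is forbidden. None of the other listed options is forbidden under the premises.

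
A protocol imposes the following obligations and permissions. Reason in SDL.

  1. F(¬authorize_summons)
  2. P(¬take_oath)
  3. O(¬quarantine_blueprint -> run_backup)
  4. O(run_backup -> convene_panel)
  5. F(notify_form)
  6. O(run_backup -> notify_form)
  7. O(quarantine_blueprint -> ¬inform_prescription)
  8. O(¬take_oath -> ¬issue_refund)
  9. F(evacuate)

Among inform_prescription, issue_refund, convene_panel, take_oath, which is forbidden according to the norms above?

inform_prescription

Premise 5 is F(notify_form), i.e. O(¬notify_form).
Premise 6 is O(run_backup -> notify_form); contrapositively O(¬notify_form -> ¬run_backup). Since O(¬notify_form) holds, K gives O(¬run_backup).
Premise 3 is O(¬quarantine_blueprint -> run_backup); contrapositively O(¬run_backup -> quarantine_blueprint). Since O(¬run_backup) holds, K gives O(quarantine_blueprint).
From O(quarantine_blueprint) and premise 7, O(quarantine_blueprint -> ¬inform_prescription), we obtain O(¬inform_prescription).
So O(¬inform_prescription) holds, i.e. inform_prescription is forbidden. None of the other listed options is forbidden under the premises.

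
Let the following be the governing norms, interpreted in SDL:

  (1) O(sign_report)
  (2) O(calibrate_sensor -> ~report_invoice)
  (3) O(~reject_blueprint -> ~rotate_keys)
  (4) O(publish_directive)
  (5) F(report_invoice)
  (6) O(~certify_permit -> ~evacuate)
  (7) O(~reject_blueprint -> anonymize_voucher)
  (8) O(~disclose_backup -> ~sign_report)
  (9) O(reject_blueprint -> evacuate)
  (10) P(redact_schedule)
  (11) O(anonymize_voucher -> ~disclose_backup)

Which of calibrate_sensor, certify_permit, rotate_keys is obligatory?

Premise 1 gives O(sign_report).
Premise 8, O(~disclose_backup -> ~sign_report), contraposes to O(sign_report -> disclose_backup); with O(sign_report) we get O(disclose_backup).
Premise 11, O(anonymize_voucher -> ~disclose_backup), contraposes to O(disclose_backup -> ~anonymize_voucher); with O(disclose_backup) we get O(~anonymize_voucher).
Premise 7 is O(~reject_blueprint -> anonymize_voucher); contrapositively O(~anonymize_voucher -> reject_blueprint). Since O(~anonymize_voucher) holds, K gives O(reject_blueprint).
From O(reject_blueprint) and premise 9, O(reject_blueprint -> evacuate), we obtain O(evacuate).
The contrapositive of premise 6 (O(~certify_permit -> ~evacuate)) is O(evacuate -> certify_permit), and O(evacuate) is already established, so O(certify_permit).
So O(certify_permit) holds — certify_permit is obligatory. None of the other listed options is made obligatory by any chain of premises.

certify_permit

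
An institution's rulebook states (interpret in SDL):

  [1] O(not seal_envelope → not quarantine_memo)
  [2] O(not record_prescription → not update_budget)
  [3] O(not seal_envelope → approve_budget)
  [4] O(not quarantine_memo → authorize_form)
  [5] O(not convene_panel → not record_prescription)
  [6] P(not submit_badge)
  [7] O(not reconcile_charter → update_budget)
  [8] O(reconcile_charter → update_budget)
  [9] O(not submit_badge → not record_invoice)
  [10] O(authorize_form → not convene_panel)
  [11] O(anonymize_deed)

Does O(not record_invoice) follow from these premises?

No

Premise 9 is O(not submit_badge → not record_invoice), but O(not submit_badge) is not derivable from the premises (the permission P(not submit_badge) asserts only not O(submit_badge), not O(not submit_badge)), so it does not yield O(not record_invoice).
No other premise forces O(not record_invoice). An ideal world satisfying every premise can still have not record_invoice false, so O(not record_invoice) is not derivable.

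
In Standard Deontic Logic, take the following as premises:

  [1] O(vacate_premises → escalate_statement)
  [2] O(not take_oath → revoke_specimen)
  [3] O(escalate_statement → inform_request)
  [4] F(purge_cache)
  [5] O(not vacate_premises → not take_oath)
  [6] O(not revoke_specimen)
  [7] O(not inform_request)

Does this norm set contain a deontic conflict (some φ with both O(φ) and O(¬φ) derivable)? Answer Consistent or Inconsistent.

Premise 6 states O(not revoke_specimen) outright.
Premise 2, O(not take_oath → revoke_specimen), contraposes to O(not revoke_specimen → take_oath); with O(not revoke_specimen) we get O(take_oath).
Premise 5 is O(not vacate_premises → not take_oath); contrapositively O(take_oath → vacate_premises). Since O(take_oath) holds, K gives O(vacate_premises).
With premise 1, O(vacate_premises → escalate_statement), the K-axiom yields O(escalate_statement).
From O(escalate_statement) and premise 3, O(escalate_statement → inform_request), we obtain O(inform_request).
However, premise 7 gives O(not inform_request).
We now have both O(inform_request) and O(not inform_request) — inform_request is simultaneously obligatory and forbidden, violating the D-axiom.

Inconsistent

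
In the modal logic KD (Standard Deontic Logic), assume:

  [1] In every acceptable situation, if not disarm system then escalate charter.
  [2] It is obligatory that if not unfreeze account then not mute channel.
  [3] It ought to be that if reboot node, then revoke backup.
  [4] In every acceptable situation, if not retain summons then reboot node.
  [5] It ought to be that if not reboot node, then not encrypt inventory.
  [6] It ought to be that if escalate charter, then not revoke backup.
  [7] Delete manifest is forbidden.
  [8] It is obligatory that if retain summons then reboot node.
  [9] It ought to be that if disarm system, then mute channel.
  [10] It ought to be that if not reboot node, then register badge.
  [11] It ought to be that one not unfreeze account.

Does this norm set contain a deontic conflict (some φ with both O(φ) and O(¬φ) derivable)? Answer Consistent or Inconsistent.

Inconsistent

Premises 4 and 8 cover both cases: O(¬retain_summons → reboot_node) and O(retain_summons → reboot_node). Since ¬retain_summons ∨ retain_summons is a tautology, O(reboot_node) follows.
From O(reboot_node) and premise 3, O(reboot_node → revoke_backup), we obtain O(revoke_backup).
The contrapositive of premise 6 (O(escalate_charter → ¬revoke_backup)) is O(revoke_backup → ¬escalate_charter), and O(revoke_backup) is already established, so O(¬escalate_charter).
Premise 1 is O(¬disarm_system → escalate_charter); contrapositively O(¬escalate_charter → disarm_system). Since O(¬escalate_charter) holds, K gives O(disarm_system).
With premise 9, O(disarm_system → mute_channel), the K-axiom yields O(mute_channel).
Premise 2, O(¬unfreeze_account → ¬mute_channel), contraposes to O(mute_channel → unfreeze_account); with O(mute_channel) we get O(unfreeze_account).
But premise 11 directly asserts O(¬unfreeze_account).
We now have both O(unfreeze_account) and O(¬unfreeze_account) — unfreeze_account is simultaneously obligatory and forbidden, violating the D-axiom.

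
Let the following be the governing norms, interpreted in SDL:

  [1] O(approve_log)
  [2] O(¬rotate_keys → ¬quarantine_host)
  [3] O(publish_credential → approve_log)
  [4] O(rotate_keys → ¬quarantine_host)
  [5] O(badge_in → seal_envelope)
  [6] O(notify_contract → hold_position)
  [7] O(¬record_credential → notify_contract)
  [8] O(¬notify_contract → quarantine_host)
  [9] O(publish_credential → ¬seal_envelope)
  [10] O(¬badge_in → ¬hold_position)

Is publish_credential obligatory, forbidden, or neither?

Forbidden

Premises 4 and 2 cover both cases: O(rotate_keys → ¬quarantine_host) and O(¬rotate_keys → ¬quarantine_host). Since rotate_keys ∨ ¬rotate_keys is a tautology, O(¬quarantine_host) follows.
Premise 8, O(¬notify_contract → quarantine_host), contraposes to O(¬quarantine_host → notify_contract); with O(¬quarantine_host) we get O(notify_contract).
Applying K to premise 6 (O(notify_contract → hold_position)) and O(notify_contract) yields O(hold_position).
Premise 10 is O(¬badge_in → ¬hold_position); contrapositively O(hold_position → badge_in). Since O(hold_position) holds, K gives O(badge_in).
From O(badge_in) and premise 5, O(badge_in → seal_envelope), we obtain O(seal_envelope).
The contrapositive of premise 9 (O(publish_credential → ¬seal_envelope)) is O(seal_envelope → ¬publish_credential), and O(seal_envelope) is already established, so O(¬publish_credential).
Premises 1, 3, 7 do not contribute to this derivation.
Thus O(¬publish_credential), which is F(publish_credential): publish_credential is forbidden.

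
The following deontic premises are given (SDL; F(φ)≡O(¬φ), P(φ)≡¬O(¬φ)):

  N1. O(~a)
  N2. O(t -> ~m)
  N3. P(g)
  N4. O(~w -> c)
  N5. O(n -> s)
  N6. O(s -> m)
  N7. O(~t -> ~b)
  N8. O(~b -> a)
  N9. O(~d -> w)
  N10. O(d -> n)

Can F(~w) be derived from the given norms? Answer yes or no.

Yes

Premise 1 gives O(~a).
Premise 8, O(~b -> a), contraposes to O(~a -> b); with O(~a) we get O(b).
Premise 7, O(~t -> ~b), contraposes to O(b -> t); with O(b) we get O(t).
Premise 2 is O(t -> ~m); since O(t), deontic closure gives O(~m).
Premise 6 is O(s -> m); contrapositively O(~m -> ~s). Since O(~m) holds, K gives O(~s).
Premise 5, O(n -> s), contraposes to O(~s -> ~n); with O(~s) we get O(~n).
Premise 10, O(d -> n), contraposes to O(~n -> ~d); with O(~n) we get O(~d).
Applying K to premise 9 (O(~d -> w)) and O(~d) yields O(w).
Premises 3, 4 do not contribute to this derivation.
So O(w) holds, i.e. F(~w). The claim follows.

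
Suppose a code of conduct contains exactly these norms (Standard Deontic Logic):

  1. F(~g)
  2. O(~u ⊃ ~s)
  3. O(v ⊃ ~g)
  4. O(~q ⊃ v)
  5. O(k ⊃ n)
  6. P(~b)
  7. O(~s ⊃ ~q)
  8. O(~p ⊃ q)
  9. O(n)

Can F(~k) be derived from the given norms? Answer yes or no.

Premise 5 is O(k ⊃ n); even if O(n) held, inferring O(k) would be affirming the consequent — invalid.
No other premise forces O(k). An ideal world satisfying every premise can still have ~k true, so F(~k) is not derivable.

No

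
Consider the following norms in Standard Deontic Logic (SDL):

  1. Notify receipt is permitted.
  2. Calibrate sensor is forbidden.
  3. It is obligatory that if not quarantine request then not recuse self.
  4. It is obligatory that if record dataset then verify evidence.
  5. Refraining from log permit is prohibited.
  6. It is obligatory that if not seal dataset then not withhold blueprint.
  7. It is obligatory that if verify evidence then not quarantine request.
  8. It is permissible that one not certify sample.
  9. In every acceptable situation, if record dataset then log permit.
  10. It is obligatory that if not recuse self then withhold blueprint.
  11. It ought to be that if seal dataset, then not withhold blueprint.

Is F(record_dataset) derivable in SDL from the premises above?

By case analysis on ¬seal_dataset: premise 6 gives O(¬seal_dataset → ¬withhold_blueprint) and premise 11 gives O(seal_dataset → ¬withhold_blueprint), so O(¬withhold_blueprint) either way.
The contrapositive of premise 10 (O(¬recuse_self → withhold_blueprint)) is O(¬withhold_blueprint → recuse_self), and O(¬withhold_blueprint) is already established, so O(recuse_self).
Premise 3 is O(¬quarantine_request → ¬recuse_self); contrapositively O(recuse_self → quarantine_request). Since O(recuse_self) holds, K gives O(quarantine_request).
Premise 7, O(verify_evidence → ¬quarantine_request), contraposes to O(quarantine_request → ¬verify_evidence); with O(quarantine_request) we get O(¬verify_evidence).
Premise 4 is O(record_dataset → verify_evidence); contrapositively O(¬verify_evidence → ¬record_dataset). Since O(¬verify_evidence) holds, K gives O(¬record_dataset).
Premises 1, 2, 5, 8, 9 do not contribute to this derivation.
So O(¬record_dataset) holds, i.e. F(record_dataset). The claim follows.

Yes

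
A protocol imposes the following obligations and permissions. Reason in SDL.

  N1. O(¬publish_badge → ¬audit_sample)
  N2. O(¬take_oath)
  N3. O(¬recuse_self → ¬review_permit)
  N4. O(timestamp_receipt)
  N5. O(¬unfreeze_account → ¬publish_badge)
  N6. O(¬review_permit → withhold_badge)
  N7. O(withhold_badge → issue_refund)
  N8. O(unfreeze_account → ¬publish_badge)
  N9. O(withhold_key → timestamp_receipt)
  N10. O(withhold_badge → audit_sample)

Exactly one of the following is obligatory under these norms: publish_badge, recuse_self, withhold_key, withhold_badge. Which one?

By case analysis on unfreeze_account: premise 8 gives O(unfreeze_account → ¬publish_badge) and premise 5 gives O(¬unfreeze_account → ¬publish_badge), so O(¬publish_badge) either way.
From O(¬publish_badge) and premise 1, O(¬publish_badge → ¬audit_sample), we obtain O(¬audit_sample).
Premise 10, O(withhold_badge → audit_sample), contraposes to O(¬audit_sample → ¬withhold_badge); with O(¬audit_sample) we get O(¬withhold_badge).
The contrapositive of premise 6 (O(¬review_permit → withhold_badge)) is O(¬withhold_badge → review_permit), and O(¬withhold_badge) is already established, so O(review_permit).
Premise 3, O(¬recuse_self → ¬review_permit), contraposes to O(review_permit → recuse_self); with O(review_permit) we get O(recuse_self).
So O(recuse_self) holds — recuse_self is obligatory. None of the other listed options is made obligatory by any chain of premises.

recuse_self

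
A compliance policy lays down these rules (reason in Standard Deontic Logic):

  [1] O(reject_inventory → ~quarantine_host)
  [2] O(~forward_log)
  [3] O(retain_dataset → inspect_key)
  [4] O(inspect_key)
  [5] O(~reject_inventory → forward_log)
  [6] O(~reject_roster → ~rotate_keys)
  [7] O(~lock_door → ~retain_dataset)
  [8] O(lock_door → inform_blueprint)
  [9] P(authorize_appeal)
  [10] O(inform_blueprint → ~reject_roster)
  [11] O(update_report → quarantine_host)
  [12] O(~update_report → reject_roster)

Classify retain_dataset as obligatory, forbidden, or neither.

Premise 2 states O(~forward_log) outright.
The contrapositive of premise 5 (O(~reject_inventory → forward_log)) is O(~forward_log → reject_inventory), and O(~forward_log) is already established, so O(reject_inventory).
Premise 1 is O(reject_inventory → ~quarantine_host); since O(reject_inventory), deontic closure gives O(~quarantine_host).
The contrapositive of premise 11 (O(update_report → quarantine_host)) is O(~quarantine_host → ~update_report), and O(~quarantine_host) is already established, so O(~update_report).
From O(~update_report) and premise 12, O(~update_report → reject_roster), we obtain O(reject_roster).
The contrapositive of premise 10 (O(inform_blueprint → ~reject_roster)) is O(reject_roster → ~inform_blueprint), and O(reject_roster) is already established, so O(~inform_blueprint).
Premise 8, O(lock_door → inform_blueprint), contraposes to O(~inform_blueprint → ~lock_door); with O(~inform_blueprint) we get O(~lock_door).
With premise 7, O(~lock_door → ~retain_dataset), the K-axiom yields O(~retain_dataset).
Premises 3, 4, 6, 9 do not contribute to this derivation.
Thus O(~retain_dataset), which is F(retain_dataset): retain_dataset is forbidden.

Forbidden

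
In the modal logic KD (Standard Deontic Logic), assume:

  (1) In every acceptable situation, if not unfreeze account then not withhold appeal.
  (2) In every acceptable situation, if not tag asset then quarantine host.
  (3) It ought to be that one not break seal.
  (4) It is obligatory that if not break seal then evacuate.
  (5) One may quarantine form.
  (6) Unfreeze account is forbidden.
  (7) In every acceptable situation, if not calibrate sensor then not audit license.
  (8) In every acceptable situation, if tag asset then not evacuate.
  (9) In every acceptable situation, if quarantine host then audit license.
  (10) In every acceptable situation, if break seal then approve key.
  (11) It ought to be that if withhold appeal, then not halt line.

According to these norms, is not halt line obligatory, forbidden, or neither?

Premise 11 is O(withhold_appeal → ¬halt_line), but O(withhold_appeal) is not derivable from the premises, so it does not yield O(¬halt_line).
No premise or chain of K-axiom applications forces O(¬halt_line), and none forces O(halt_line). So ¬halt_line is neither obligatory nor forbidden under these norms.

Neither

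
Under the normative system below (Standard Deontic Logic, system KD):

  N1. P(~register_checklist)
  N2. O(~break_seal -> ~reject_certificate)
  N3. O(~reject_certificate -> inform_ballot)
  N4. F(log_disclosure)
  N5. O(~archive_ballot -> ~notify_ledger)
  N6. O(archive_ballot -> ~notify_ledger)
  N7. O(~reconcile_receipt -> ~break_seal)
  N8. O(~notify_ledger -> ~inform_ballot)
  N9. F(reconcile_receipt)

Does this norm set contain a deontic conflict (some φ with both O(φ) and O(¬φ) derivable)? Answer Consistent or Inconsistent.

Premises 6 and 5 are O(archive_ballot -> ~notify_ledger) and O(~archive_ballot -> ~notify_ledger); every ideal world satisfies archive_ballot or ~archive_ballot, so in either case ~notify_ledger holds — hence O(~notify_ledger).
From O(~notify_ledger) and premise 8, O(~notify_ledger -> ~inform_ballot), we obtain O(~inform_ballot).
The contrapositive of premise 3 (O(~reject_certificate -> inform_ballot)) is O(~inform_ballot -> reject_certificate), and O(~inform_ballot) is already established, so O(reject_certificate).
Premise 2, O(~break_seal -> ~reject_certificate), contraposes to O(reject_certificate -> break_seal); with O(reject_certificate) we get O(break_seal).
Premise 7, O(~reconcile_receipt -> ~break_seal), contraposes to O(break_seal -> reconcile_receipt); with O(break_seal) we get O(reconcile_receipt).
Yet premise 9 is F(reconcile_receipt), i.e. O(~reconcile_receipt).
We now have both O(reconcile_receipt) and O(~reconcile_receipt) — reconcile_receipt is simultaneously obligatory and forbidden, violating the D-axiom.

Inconsistent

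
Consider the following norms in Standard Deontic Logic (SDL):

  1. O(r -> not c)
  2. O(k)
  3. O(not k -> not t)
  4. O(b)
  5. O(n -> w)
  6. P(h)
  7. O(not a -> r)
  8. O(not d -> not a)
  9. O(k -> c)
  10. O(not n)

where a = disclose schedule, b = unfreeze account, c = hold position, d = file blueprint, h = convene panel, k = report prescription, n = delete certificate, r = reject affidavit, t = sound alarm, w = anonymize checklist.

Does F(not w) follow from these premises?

Premise 5 is O(n -> w), but O(n) is not derivable from the premises, so it does not yield O(w).
No other premise forces O(w). An ideal world satisfying every premise can still have not w true, so F(not w) is not derivable.

No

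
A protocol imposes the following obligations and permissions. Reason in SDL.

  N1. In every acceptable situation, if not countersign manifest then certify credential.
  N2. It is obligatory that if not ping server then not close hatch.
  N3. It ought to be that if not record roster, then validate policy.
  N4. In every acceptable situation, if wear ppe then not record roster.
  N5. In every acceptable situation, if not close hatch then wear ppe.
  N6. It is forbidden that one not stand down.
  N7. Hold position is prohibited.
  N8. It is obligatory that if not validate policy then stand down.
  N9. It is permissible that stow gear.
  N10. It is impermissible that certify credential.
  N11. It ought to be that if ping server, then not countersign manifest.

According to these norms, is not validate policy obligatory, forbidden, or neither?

Forbidden

Premise 10, F(certify_credential), is equivalent to O(¬certify_credential).
Premise 1, O(¬countersign_manifest → certify_credential), contraposes to O(¬certify_credential → countersign_manifest); with O(¬certify_credential) we get O(countersign_manifest).
The contrapositive of premise 11 (O(ping_server → ¬countersign_manifest)) is O(countersign_manifest → ¬ping_server), and O(countersign_manifest) is already established, so O(¬ping_server).
Applying K to premise 2 (O(¬ping_server → ¬close_hatch)) and O(¬ping_server) yields O(¬close_hatch).
With premise 5, O(¬close_hatch → wear_ppe), the K-axiom yields O(wear_ppe).
With premise 4, O(wear_ppe → ¬record_roster), the K-axiom yields O(¬record_roster).
From O(¬record_roster) and premise 3, O(¬record_roster → validate_policy), we obtain O(validate_policy).
Premises 6, 7, 8, 9 do not contribute to this derivation.
Thus O(validate_policy), which is F(¬validate_policy): ¬validate_policy is forbidden.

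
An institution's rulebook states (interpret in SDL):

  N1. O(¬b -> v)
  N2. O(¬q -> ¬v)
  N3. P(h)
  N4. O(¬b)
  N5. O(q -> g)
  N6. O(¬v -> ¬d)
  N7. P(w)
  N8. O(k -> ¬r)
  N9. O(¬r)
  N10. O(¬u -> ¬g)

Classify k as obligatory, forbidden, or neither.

Premise 8 is O(k -> ¬r); even if O(¬r) held, inferring O(k) would be affirming the consequent — invalid.
No premise or chain of K-axiom applications forces O(k), and none forces O(¬k). So k is neither obligatory nor forbidden under these norms.

Neither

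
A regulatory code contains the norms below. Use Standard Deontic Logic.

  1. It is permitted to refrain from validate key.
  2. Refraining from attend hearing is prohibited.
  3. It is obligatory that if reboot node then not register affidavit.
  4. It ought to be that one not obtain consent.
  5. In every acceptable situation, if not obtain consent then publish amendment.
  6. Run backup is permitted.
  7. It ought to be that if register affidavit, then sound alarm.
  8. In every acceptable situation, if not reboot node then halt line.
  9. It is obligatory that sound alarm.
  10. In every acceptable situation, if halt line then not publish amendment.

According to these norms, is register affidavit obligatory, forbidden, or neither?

Premise 4 gives O(¬obtain_consent).
Applying K to premise 5 (O(¬obtain_consent → publish_amendment)) and O(¬obtain_consent) yields O(publish_amendment).
The contrapositive of premise 10 (O(halt_line → ¬publish_amendment)) is O(publish_amendment → ¬halt_line), and O(publish_amendment) is already established, so O(¬halt_line).
The contrapositive of premise 8 (O(¬reboot_node → halt_line)) is O(¬halt_line → reboot_node), and O(¬halt_line) is already established, so O(reboot_node).
Premise 3 is O(reboot_node → ¬register_affidavit); since O(reboot_node), deontic closure gives O(¬register_affidavit).
Premises 1, 2, 6, 7, 9 do not contribute to this derivation.
Thus O(¬register_affidavit), which is F(register_affidavit): register_affidavit is forbidden.

Forbidden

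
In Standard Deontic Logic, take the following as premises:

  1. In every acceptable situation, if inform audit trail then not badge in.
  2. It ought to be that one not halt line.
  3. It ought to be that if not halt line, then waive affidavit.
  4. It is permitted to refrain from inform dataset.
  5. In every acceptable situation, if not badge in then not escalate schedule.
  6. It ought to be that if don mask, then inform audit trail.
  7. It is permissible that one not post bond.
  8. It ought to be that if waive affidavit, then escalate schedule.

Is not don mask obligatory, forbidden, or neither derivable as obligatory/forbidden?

Obligatory

From premise 2 we have O(¬halt_line).
Premise 3 is O(¬halt_line → waive_affidavit); since O(¬halt_line), deontic closure gives O(waive_affidavit).
From O(waive_affidavit) and premise 8, O(waive_affidavit → escalate_schedule), we obtain O(escalate_schedule).
Premise 5, O(¬badge_in → ¬escalate_schedule), contraposes to O(escalate_schedule → badge_in); with O(escalate_schedule) we get O(badge_in).
Premise 1 is O(inform_audit_trail → ¬badge_in); contrapositively O(badge_in → ¬inform_audit_trail). Since O(badge_in) holds, K gives O(¬inform_audit_trail).
Premise 6, O(don_mask → inform_audit_trail), contraposes to O(¬inform_audit_trail → ¬don_mask); with O(¬inform_audit_trail) we get O(¬don_mask).
Premises 4, 7 do not contribute to this derivation.
Hence ¬don_mask is obligatory.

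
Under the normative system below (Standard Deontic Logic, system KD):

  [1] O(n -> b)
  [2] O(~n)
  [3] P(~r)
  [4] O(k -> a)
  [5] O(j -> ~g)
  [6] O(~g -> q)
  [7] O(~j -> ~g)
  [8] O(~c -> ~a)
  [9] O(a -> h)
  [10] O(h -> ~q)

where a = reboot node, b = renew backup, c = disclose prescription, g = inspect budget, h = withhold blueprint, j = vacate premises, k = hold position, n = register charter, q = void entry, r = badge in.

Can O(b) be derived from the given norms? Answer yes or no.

Premise 1 is O(n -> b), but O(n) is not derivable from the premises, so it does not yield O(b).
No other premise forces O(b). An ideal world satisfying every premise can still have b false, so O(b) is not derivable.

No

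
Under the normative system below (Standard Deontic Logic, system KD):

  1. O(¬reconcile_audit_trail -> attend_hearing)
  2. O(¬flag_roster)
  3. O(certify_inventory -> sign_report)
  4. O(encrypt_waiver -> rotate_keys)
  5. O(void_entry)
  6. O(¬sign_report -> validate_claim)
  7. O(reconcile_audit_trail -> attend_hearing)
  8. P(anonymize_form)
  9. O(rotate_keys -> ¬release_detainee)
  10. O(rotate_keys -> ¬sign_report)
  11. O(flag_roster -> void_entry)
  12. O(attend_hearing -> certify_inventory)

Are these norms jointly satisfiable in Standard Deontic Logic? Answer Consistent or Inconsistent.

Consistent

Premise 11 is O(flag_roster -> void_entry); even if O(void_entry) held, inferring O(flag_roster) would be affirming the consequent — invalid.
So O(flag_roster) is not derivable, and the apparent clash with O(¬flag_roster) does not arise.
A world satisfying every obligation exists (e.g. anonymize_form=false, attend_hearing=true, certify_inventory=true, encrypt_waiver=false, flag_roster=false, reconcile_audit_trail=false, release_detainee=false, rotate_keys=false, sign_report=true, validate_claim=false, void_entry=true); no atom is both obligatory and forbidden, so the set is consistent.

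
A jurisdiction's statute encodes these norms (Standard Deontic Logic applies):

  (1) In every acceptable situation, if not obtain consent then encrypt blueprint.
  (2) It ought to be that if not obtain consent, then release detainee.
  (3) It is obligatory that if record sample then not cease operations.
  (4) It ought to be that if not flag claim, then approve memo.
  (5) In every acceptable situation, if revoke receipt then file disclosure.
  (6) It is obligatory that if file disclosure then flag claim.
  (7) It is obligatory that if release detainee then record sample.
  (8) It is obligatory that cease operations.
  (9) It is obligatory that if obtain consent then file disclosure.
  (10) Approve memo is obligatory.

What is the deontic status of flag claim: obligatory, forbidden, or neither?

Premise 8 gives O(cease_operations).
Premise 3, O(record_sample → ¬cease_operations), contraposes to O(cease_operations → ¬record_sample); with O(cease_operations) we get O(¬record_sample).
Premise 7, O(release_detainee → record_sample), contraposes to O(¬record_sample → ¬release_detainee); with O(¬record_sample) we get O(¬release_detainee).
Premise 2, O(¬obtain_consent → release_detainee), contraposes to O(¬release_detainee → obtain_consent); with O(¬release_detainee) we get O(obtain_consent).
From O(obtain_consent) and premise 9, O(obtain_consent → file_disclosure), we obtain O(file_disclosure).
From O(file_disclosure) and premise 6, O(file_disclosure → flag_claim), we obtain O(flag_claim).
Premises 1, 4, 5, 10 do not contribute to this derivation.
Hence flag_claim is obligatory.

Obligatory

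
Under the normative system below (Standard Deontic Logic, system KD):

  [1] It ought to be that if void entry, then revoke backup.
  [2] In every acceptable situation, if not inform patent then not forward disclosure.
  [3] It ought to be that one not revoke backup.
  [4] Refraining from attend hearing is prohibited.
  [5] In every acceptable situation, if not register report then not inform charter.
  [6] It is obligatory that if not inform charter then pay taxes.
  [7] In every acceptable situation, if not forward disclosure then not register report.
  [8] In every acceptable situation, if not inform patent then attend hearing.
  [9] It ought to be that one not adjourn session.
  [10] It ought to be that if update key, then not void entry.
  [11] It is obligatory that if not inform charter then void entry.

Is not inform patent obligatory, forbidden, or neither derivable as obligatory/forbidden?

From premise 3 we have O(¬revoke_backup).
Premise 1 is O(void_entry → revoke_backup); contrapositively O(¬revoke_backup → ¬void_entry). Since O(¬revoke_backup) holds, K gives O(¬void_entry).
The contrapositive of premise 11 (O(¬inform_charter → void_entry)) is O(¬void_entry → inform_charter), and O(¬void_entry) is already established, so O(inform_charter).
Premise 5, O(¬register_report → ¬inform_charter), contraposes to O(inform_charter → register_report); with O(inform_charter) we get O(register_report).
Premise 7, O(¬forward_disclosure → ¬register_report), contraposes to O(register_report → forward_disclosure); with O(register_report) we get O(forward_disclosure).
The contrapositive of premise 2 (O(¬inform_patent → ¬forward_disclosure)) is O(forward_disclosure → inform_patent), and O(forward_disclosure) is already established, so O(inform_patent).
Premises 4, 6, 8, 9, 10 do not contribute to this derivation.
Thus O(inform_patent), which is F(¬inform_patent): ¬inform_patent is forbidden.

Forbidden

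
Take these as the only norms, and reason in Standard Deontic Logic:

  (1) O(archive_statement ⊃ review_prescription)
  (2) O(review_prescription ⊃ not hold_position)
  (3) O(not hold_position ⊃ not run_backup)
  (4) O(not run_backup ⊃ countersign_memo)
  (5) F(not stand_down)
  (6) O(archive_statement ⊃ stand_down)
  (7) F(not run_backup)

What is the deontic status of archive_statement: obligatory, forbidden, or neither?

Premise 7 is F(not run_backup), i.e. O(run_backup).
Premise 3, O(not hold_position ⊃ not run_backup), contraposes to O(run_backup ⊃ hold_position); with O(run_backup) we get O(hold_position).
The contrapositive of premise 2 (O(review_prescription ⊃ not hold_position)) is O(hold_position ⊃ not review_prescription), and O(hold_position) is already established, so O(not review_prescription).
Premise 1 is O(archive_statement ⊃ review_prescription); contrapositively O(not review_prescription ⊃ not archive_statement). Since O(not review_prescription) holds, K gives O(not archive_statement).
Premises 4, 5, 6 do not contribute to this derivation.
Thus O(not archive_statement), which is F(archive_statement): archive_statement is forbidden.

Forbidden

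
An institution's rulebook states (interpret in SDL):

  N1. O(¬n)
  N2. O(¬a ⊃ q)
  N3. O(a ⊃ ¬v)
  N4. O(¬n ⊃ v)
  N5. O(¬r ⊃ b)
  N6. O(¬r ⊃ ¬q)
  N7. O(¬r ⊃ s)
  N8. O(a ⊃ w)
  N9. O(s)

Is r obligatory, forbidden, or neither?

From premise 1 we have O(¬n).
With premise 4, O(¬n ⊃ v), the K-axiom yields O(v).
Premise 3, O(a ⊃ ¬v), contraposes to O(v ⊃ ¬a); with O(v) we get O(¬a).
With premise 2, O(¬a ⊃ q), the K-axiom yields O(q).
Premise 6 is O(¬r ⊃ ¬q); contrapositively O(q ⊃ r). Since O(q) holds, K gives O(r).
Premises 5, 7, 8, 9 do not contribute to this derivation.
Hence r is obligatory.

Obligatory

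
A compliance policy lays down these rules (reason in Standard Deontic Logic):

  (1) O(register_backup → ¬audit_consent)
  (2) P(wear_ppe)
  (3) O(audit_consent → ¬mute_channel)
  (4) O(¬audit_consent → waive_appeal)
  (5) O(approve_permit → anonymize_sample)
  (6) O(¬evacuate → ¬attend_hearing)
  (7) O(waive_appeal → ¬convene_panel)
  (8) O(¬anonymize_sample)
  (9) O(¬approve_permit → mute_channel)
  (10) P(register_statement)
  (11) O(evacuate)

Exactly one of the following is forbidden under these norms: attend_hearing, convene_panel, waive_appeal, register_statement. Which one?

convene_panel

Premise 8 gives O(¬anonymize_sample).
Premise 5, O(approve_permit → anonymize_sample), contraposes to O(¬anonymize_sample → ¬approve_permit); with O(¬anonymize_sample) we get O(¬approve_permit).
Premise 9 is O(¬approve_permit → mute_channel); since O(¬approve_permit), deontic closure gives O(mute_channel).
Premise 3 is O(audit_consent → ¬mute_channel); contrapositively O(mute_channel → ¬audit_consent). Since O(mute_channel) holds, K gives O(¬audit_consent).
Premise 4 is O(¬audit_consent → waive_appeal); since O(¬audit_consent), deontic closure gives O(waive_appeal).
Applying K to premise 7 (O(waive_appeal → ¬convene_panel)) and O(waive_appeal) yields O(¬convene_panel).
So O(¬convene_panel) holds, i.e. convene_panel is forbidden. None of the other listed options is forbidden under the premises.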